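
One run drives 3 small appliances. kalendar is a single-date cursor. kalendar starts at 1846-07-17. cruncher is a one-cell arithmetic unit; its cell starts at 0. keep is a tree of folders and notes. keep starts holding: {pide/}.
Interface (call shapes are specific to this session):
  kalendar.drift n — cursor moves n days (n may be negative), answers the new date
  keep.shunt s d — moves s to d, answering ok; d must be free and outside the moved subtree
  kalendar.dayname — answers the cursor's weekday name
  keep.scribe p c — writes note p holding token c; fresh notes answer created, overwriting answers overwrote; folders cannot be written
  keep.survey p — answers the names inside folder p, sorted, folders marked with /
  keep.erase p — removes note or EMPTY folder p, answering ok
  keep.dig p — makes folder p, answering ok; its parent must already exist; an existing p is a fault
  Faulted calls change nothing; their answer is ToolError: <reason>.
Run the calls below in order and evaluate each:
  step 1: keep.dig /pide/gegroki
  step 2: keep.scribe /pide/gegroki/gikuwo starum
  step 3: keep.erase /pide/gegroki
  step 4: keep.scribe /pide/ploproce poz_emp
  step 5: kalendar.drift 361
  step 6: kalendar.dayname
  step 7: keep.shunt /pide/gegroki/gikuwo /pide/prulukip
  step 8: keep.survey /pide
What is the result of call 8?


> dig p→/pide/gegroki
= ok
> scribe p→/pide/gegroki/gikuwo c→starum
= created
> erase p→/pide/gegroki
= ToolError: not empty
> scribe p→/pide/ploproce c→poz_emp
= created
> drift n→361
= 1847-07-13
> dayname
= Tuesday
> shunt s→/pide/gegroki/gikuwo d→/pide/prulukip
= ok
> survey p→/pide
= [gegroki/, ploproce, prulukip]

Answer: [gegroki/, ploproce, prulukip]


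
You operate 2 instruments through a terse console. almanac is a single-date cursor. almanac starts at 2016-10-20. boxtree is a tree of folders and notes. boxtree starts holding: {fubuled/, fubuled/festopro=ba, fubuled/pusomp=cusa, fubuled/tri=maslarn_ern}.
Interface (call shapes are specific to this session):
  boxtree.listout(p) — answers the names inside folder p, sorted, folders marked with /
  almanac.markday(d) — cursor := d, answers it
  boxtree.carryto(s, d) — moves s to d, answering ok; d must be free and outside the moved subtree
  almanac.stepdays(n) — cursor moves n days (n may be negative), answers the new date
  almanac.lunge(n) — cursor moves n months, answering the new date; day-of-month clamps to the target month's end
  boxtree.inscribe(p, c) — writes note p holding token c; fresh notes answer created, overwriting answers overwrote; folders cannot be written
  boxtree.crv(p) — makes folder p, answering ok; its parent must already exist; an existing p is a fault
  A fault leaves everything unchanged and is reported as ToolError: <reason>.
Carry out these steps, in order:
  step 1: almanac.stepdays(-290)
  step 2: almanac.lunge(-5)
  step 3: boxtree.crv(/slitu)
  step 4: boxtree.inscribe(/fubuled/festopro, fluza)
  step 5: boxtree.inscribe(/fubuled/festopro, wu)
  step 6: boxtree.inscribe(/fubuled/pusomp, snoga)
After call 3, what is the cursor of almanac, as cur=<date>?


! 1. stepdays(n=-290) -> 2016-01-04
! 2. lunge(n=-5) -> 2015-08-04
! 3. crv(p=/slitu) -> ok
! 4. inscribe(p=/fubuled/festopro, c=fluza) -> overwrote
! 5. inscribe(p=/fubuled/festopro, c=wu) -> overwrote
! 6. inscribe(p=/fubuled/pusomp, c=snoga) -> overwrote

Answer: cur=2015-08-04


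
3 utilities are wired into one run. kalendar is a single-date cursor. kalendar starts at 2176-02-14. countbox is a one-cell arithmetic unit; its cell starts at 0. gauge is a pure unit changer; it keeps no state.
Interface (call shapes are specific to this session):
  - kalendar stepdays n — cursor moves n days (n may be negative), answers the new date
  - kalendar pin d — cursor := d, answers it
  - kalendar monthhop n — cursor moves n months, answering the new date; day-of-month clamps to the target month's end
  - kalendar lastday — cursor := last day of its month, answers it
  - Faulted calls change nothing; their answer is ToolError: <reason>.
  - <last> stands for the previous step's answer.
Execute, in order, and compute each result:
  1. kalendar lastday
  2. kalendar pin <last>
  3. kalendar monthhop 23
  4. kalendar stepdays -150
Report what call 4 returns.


Answer: 2177-09-01

Derivation:
Calling kalendar lastday, yielding 2176-02-29.
I call kalendar pin using d=<last>, and see 2176-02-29.
Calling kalendar monthhop using n=23, yielding 2178-01-29.
I run kalendar stepdays using n=-150, — result: 2177-09-01.


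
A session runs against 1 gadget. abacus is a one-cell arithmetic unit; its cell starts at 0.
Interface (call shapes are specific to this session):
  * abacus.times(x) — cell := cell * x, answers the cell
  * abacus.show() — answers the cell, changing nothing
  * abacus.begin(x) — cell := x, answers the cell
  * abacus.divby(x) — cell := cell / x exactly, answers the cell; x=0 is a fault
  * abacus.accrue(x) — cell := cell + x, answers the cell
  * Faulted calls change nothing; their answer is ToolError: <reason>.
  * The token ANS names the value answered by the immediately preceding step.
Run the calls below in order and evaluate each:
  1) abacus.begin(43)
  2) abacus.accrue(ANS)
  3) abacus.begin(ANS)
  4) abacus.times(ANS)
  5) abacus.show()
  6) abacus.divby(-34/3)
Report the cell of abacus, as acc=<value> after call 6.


Answer: acc=-11094/17

Derivation:
-> abacus.begin(x=43)
<- 43
-> abacus.accrue(x=ANS)
<- 86
-> abacus.begin(x=ANS)
<- 86
-> abacus.times(x=ANS)
<- 7396
-> abacus.show()
<- 7396
-> abacus.divby(x=-34/3)
<- -11094/17


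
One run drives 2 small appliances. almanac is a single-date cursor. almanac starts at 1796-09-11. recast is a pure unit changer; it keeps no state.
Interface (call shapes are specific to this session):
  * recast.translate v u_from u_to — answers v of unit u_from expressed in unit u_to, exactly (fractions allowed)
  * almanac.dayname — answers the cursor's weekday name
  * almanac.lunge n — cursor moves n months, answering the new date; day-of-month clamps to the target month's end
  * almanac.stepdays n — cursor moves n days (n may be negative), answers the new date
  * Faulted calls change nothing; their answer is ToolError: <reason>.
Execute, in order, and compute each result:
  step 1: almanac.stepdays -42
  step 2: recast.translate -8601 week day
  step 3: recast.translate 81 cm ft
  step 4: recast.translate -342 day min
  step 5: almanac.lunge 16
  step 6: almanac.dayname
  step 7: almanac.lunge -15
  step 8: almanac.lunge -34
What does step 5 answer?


Act: stepdays[n: -42]
Obs: 1796-07-31
Act: translate[v: -8601; u_from: week; u_to: day]
Obs: -60207
Act: translate[v: 81; u_from: cm; u_to: ft]
Obs: 675/254
Act: translate[v: -342; u_from: day; u_to: min]
Obs: -492480
Act: lunge[n: 16]
Obs: 1797-11-30
Act: dayname[]
Obs: Thursday
Act: lunge[n: -15]
Obs: 1796-08-30
Act: lunge[n: -34]
Obs: 1793-10-30

Answer: 1797-11-30


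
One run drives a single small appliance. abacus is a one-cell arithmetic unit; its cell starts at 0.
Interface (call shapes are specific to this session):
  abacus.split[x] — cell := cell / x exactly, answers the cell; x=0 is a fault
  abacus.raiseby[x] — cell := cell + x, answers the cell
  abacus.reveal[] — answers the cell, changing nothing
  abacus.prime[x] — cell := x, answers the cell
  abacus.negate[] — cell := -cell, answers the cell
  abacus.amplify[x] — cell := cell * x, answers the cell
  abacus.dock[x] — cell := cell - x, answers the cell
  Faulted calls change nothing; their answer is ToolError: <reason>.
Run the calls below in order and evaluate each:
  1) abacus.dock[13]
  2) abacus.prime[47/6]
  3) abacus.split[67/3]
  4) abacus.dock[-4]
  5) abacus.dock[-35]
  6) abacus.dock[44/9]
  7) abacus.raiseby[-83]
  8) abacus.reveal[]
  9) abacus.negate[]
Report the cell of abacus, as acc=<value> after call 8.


Answer: acc=-58537/1206

Derivation:
;; dock(x→13) == -13
;; prime(x→47/6) == 47/6
;; split(x→67/3) == 47/134
;; dock(x→-4) == 583/134
;; dock(x→-35) == 5273/134
;; dock(x→44/9) == 41561/1206
;; raiseby(x→-83) == -58537/1206
;; reveal() == -58537/1206
;; negate() == 58537/1206


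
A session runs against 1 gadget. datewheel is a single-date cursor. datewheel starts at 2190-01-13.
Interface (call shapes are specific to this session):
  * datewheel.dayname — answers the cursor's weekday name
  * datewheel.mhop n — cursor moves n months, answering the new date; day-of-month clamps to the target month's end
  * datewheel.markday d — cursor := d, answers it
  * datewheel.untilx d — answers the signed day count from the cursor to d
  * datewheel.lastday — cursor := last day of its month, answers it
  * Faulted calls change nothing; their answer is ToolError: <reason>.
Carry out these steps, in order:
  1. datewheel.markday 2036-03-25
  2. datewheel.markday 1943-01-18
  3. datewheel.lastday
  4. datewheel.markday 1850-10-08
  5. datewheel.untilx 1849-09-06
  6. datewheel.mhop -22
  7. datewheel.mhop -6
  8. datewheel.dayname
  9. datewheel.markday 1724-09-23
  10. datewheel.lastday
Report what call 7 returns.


Answer: 1848-06-08

Derivation:
# markday(d='2036-03-25') -> 2036-03-25
# markday(d='1943-01-18') -> 1943-01-18
# lastday() -> 1943-01-31
# markday(d='1850-10-08') -> 1850-10-08
# untilx(d='1849-09-06') -> -397
# mhop(n='-22') -> 1848-12-08
# mhop(n='-6') -> 1848-06-08
# dayname() -> Thursday
# markday(d='1724-09-23') -> 1724-09-23
# lastday() -> 1724-09-30


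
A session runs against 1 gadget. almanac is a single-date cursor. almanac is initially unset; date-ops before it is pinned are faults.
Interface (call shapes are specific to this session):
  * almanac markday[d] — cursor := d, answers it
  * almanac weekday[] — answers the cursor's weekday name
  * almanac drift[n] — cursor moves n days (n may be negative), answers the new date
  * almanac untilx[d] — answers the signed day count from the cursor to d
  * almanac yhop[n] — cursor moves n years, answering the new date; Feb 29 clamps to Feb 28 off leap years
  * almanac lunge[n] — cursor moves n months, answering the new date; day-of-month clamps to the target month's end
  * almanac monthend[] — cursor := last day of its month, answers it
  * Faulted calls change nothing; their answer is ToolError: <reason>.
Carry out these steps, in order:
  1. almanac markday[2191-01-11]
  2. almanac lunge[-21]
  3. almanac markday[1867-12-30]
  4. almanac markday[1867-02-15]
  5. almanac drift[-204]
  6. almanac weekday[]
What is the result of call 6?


Answer: Thursday

Derivation:
Step: almanac markday[d='2191-01-11']
Result: 2191-01-11
Step: almanac lunge[n='-21']
Result: 2189-04-11
Step: almanac markday[d='1867-12-30']
Result: 1867-12-30
Step: almanac markday[d='1867-02-15']
Result: 1867-02-15
Step: almanac drift[n='-204']
Result: 1866-07-26
Step: almanac weekday[]
Result: Thursday


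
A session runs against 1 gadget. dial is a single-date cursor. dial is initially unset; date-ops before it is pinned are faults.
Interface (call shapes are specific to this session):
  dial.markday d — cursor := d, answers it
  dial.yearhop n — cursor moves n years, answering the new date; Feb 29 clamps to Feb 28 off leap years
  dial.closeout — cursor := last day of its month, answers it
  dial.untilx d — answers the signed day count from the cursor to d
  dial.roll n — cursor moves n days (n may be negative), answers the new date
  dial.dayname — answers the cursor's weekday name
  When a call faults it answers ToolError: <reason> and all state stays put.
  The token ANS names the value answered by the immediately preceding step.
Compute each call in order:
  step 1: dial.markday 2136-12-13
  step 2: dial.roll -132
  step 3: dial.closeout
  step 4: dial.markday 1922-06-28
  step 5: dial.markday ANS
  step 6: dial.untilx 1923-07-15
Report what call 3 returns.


Answer: 2136-08-31

Derivation:
-- dial.markday(d: 2136-12-13) : 2136-12-13
-- dial.roll(n: -132) : 2136-08-03
-- dial.closeout() : 2136-08-31
-- dial.markday(d: 1922-06-28) : 1922-06-28
-- dial.markday(d: ANS) : 1922-06-28
-- dial.untilx(d: 1923-07-15) : 382


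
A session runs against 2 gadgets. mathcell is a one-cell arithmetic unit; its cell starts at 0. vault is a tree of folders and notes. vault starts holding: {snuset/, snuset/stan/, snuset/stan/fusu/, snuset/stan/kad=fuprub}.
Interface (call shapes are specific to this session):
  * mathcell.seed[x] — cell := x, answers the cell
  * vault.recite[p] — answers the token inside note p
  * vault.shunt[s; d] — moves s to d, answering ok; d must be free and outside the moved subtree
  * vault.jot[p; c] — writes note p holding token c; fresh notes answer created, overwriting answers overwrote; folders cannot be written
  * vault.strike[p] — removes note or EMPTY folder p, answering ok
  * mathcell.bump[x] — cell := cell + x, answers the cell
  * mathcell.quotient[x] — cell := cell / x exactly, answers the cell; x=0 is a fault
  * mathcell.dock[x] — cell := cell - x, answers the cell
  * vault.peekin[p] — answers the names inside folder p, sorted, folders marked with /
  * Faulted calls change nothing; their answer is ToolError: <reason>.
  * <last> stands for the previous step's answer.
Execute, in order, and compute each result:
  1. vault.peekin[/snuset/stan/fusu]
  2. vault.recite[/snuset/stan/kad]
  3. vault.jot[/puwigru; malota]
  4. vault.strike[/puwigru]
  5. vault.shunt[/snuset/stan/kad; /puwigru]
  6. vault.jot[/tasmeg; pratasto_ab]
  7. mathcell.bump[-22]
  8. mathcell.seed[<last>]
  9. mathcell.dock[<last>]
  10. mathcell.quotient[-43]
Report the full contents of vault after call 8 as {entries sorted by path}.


Answer: {puwigru=fuprub, snuset/, snuset/stan/, snuset/stan/fusu/, tasmeg=pratasto_ab}

Derivation:
I invoke vault.peekin passing p→/snuset/stan/fusu, which returns [].
I invoke vault.recite passing p→/snuset/stan/kad, and observe fuprub.
Using vault.jot passing p→/puwigru, c→malota, and see created.
I use vault.strike passing p→/puwigru, and observe ok.
I call vault.shunt passing s→/snuset/stan/kad, d→/puwigru, and observe ok.
I call vault.jot passing p→/tasmeg, c→pratasto_ab, and see created.
Then mathcell.bump passing x→-22: -22.
Now I run mathcell.seed passing x→<last>, — result: -22.
Invoking mathcell.dock passing x→<last>, which returns 0.
I call mathcell.quotient passing x→-43, and observe 0.


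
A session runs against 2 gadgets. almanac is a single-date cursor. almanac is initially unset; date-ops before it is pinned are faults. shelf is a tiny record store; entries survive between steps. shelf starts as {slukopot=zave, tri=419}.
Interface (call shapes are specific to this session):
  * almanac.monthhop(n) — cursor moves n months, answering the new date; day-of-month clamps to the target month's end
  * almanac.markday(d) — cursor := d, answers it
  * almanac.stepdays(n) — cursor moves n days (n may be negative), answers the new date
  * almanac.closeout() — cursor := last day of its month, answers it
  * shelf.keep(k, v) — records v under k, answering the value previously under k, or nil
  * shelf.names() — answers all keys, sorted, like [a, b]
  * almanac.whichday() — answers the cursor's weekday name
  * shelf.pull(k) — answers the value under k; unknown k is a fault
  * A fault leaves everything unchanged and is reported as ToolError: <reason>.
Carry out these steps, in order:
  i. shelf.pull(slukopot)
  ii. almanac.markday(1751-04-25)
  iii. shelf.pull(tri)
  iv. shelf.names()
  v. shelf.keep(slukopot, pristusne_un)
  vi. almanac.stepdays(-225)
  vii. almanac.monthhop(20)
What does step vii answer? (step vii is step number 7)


Answer: 1752-05-12

Derivation:
~$ pull k='slukopot'
:: zave
~$ markday d='1751-04-25'
:: 1751-04-25
~$ pull k='tri'
:: 419
~$ names
:: [slukopot, tri]
~$ keep k='slukopot' v='pristusne_un'
:: zave
~$ stepdays n='-225'
:: 1750-09-12
~$ monthhop n='20'
:: 1752-05-12


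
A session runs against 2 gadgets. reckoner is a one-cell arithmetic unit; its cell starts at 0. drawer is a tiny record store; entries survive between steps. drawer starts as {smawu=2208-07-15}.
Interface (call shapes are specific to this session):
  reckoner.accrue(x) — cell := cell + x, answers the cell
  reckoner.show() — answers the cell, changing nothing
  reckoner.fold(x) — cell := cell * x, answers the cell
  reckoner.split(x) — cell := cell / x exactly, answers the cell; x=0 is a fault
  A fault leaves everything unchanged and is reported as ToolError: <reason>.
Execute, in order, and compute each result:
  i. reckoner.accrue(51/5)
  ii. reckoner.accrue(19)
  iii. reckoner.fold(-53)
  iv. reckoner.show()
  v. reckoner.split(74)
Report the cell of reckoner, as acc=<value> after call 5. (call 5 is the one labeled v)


> accrue 51/5
  51/5
> accrue 19
  146/5
> fold -53
  -7738/5
> show
  -7738/5
> split 74
  -3869/185

Answer: acc=-3869/185


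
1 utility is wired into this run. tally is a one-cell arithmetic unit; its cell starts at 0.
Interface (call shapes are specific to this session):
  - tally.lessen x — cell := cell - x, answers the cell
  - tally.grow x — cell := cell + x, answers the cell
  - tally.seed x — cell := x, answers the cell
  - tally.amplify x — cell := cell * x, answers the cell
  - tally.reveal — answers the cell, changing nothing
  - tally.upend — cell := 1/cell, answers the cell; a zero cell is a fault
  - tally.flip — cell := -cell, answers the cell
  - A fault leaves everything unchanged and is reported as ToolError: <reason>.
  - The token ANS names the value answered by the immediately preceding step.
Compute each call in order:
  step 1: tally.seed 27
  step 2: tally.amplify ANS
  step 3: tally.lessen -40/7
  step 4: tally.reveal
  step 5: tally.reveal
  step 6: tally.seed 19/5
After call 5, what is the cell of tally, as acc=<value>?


I try tally.seed passing x→27, and observe 27.
Using tally.amplify passing x→ANS, → 729.
Next I call tally.lessen passing x→-40/7, giving 5143/7.
I call tally.reveal, and see 5143/7.
Next I call tally.reveal, — result: 5143/7.
I invoke tally.seed passing x→19/5, which returns 19/5.

Answer: acc=5143/7


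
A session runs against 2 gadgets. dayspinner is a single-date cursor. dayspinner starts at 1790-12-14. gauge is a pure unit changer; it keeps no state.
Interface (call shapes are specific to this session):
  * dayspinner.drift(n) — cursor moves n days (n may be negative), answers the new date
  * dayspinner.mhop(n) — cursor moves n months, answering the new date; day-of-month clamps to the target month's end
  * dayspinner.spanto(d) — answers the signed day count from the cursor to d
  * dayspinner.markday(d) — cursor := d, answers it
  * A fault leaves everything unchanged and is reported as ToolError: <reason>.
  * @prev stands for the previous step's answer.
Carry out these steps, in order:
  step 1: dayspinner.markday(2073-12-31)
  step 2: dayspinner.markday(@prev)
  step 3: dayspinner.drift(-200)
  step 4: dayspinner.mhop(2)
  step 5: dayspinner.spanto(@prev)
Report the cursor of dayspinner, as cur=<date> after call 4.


$ dayspinner.markday d='2073-12-31'
:: 2073-12-31
$ dayspinner.markday d='@prev'
:: 2073-12-31
$ dayspinner.drift n='-200'
:: 2073-06-14
$ dayspinner.mhop n='2'
:: 2073-08-14
$ dayspinner.spanto d='@prev'
:: 0

Answer: cur=2073-08-14


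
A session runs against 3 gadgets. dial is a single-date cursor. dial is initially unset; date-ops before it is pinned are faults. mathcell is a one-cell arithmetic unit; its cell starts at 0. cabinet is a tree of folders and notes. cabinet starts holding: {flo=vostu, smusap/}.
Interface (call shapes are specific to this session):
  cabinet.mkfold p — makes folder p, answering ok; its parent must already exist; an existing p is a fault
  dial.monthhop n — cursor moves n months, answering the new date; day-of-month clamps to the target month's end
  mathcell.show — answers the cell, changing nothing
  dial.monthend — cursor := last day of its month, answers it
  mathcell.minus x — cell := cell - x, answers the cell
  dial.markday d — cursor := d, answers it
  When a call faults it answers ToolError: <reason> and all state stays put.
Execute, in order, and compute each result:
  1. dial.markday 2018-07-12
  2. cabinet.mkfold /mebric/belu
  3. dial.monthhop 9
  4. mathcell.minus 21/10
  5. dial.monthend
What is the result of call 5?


~$ dial.markday d=2018-07-12
  2018-07-12
~$ cabinet.mkfold p=/mebric/belu
  ToolError: no parent
~$ dial.monthhop n=9
  2019-04-12
~$ mathcell.minus x=21/10
  -21/10
~$ dial.monthend
  2019-04-30

Answer: 2019-04-30


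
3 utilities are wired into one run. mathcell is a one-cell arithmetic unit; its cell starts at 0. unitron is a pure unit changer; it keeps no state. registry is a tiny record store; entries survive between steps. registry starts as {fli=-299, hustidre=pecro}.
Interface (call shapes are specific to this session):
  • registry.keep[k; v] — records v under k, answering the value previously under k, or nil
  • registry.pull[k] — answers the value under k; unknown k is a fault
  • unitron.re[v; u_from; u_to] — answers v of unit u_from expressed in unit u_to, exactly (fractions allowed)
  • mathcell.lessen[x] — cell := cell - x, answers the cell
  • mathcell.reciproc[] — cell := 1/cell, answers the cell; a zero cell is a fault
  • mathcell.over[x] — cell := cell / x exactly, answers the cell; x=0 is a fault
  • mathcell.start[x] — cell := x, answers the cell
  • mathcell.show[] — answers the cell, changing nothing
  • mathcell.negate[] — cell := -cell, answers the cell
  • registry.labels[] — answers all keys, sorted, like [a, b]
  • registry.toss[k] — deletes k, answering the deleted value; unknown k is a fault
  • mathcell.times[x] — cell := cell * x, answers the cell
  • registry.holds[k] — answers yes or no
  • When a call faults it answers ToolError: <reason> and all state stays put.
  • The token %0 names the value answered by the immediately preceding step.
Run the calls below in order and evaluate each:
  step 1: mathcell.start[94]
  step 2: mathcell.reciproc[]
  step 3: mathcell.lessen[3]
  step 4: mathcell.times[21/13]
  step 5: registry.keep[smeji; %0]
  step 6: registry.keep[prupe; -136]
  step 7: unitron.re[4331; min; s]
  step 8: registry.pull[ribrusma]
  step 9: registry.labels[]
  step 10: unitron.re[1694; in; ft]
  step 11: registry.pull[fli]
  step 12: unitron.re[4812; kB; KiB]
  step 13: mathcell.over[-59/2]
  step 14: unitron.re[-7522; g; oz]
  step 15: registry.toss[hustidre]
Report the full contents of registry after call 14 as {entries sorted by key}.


Next I call mathcell.start with 94, giving 94.
Using mathcell.reciproc, giving 1/94.
Using mathcell.lessen with 3, → -281/94.
I call mathcell.times with 21/13: -5901/1222.
I call registry.keep with smeji, %0, — result: nil.
I try registry.keep with prupe, -136, giving nil.
I call unitron.re with 4331, min, s, yielding 259860.
I invoke registry.pull with ribrusma, and see ToolError: no such key ribrusma.
I run registry.labels(), which returns [fli, hustidre, prupe, smeji].
I run unitron.re with 1694, in, ft, → 847/6.
I try registry.pull with fli, and see -299.
Now I run unitron.re with 4812, kB, KiB, — result: 150375/32.
I use mathcell.over with -59/2, and see 5901/36049.
I call unitron.re with -7522, g, oz: -12035200000/45359237.
Now I run registry.toss with hustidre, which returns pecro.

Answer: {fli=-299, hustidre=pecro, prupe=-136, smeji=-5901/1222}


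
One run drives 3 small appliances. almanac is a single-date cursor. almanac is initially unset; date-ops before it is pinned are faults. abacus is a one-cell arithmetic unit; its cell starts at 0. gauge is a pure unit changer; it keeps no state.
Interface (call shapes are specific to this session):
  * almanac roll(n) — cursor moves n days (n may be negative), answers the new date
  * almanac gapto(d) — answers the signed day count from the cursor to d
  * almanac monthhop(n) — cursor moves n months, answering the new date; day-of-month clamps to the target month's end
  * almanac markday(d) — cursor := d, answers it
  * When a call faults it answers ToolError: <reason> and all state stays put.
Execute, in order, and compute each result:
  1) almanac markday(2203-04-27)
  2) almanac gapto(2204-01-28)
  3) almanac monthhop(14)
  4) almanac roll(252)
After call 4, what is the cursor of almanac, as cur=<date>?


Answer: cur=2205-03-06

Derivation:
-> almanac markday(d='2203-04-27')
<- 2203-04-27
-> almanac gapto(d='2204-01-28')
<- 276
-> almanac monthhop(n='14')
<- 2204-06-27
-> almanac roll(n='252')
<- 2205-03-06


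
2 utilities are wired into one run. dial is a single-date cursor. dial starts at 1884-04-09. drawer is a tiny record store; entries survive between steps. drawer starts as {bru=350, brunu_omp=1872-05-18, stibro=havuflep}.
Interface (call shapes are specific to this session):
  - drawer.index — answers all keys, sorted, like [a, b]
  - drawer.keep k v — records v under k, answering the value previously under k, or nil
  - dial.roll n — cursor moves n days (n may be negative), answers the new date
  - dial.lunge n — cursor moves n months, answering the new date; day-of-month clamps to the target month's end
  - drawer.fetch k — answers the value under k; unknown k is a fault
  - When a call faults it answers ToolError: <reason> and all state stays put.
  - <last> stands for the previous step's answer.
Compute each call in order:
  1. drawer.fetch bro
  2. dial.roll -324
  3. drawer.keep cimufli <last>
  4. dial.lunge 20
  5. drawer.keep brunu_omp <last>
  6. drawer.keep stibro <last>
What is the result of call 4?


Answer: 1885-01-21

Derivation:
Calling fetch passing k→bro, — result: ToolError: no such key bro.
Using roll passing n→-324, → 1883-05-21.
I call keep passing k→cimufli, v→<last>, giving nil.
I invoke lunge passing n→20, and observe 1885-01-21.
I use keep passing k→brunu_omp, v→<last>, which returns 1872-05-18.
I try keep passing k→stibro, v→<last>, and observe havuflep.


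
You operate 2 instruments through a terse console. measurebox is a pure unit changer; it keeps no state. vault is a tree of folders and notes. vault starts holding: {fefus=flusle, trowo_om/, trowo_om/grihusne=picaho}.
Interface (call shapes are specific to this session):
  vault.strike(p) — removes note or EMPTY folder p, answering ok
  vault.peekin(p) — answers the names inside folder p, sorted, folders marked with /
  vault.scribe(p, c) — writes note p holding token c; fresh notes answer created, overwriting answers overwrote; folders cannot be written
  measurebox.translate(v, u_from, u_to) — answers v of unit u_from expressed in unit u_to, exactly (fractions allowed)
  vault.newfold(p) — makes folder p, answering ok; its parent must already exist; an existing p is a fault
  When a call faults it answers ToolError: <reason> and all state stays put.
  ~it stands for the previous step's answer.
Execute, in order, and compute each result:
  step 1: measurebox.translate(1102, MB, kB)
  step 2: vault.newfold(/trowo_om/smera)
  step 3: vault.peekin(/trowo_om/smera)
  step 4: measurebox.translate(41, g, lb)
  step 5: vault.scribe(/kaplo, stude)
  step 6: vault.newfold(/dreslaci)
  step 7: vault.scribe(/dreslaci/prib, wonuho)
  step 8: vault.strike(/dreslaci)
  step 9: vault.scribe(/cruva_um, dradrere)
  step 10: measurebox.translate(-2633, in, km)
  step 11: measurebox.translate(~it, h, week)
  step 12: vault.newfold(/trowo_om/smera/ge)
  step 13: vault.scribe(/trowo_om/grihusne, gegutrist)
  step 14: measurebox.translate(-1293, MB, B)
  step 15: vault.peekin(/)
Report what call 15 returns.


Answer: [cruva_um, dreslaci/, fefus, kaplo, trowo_om/]

Derivation:
-- translate(v: 1102, u_from: MB, u_to: kB) == 1102000
-- newfold(p: /trowo_om/smera) == ok
-- peekin(p: /trowo_om/smera) == []
-- translate(v: 41, u_from: g, u_to: lb) == 4100000/45359237
-- scribe(p: /kaplo, c: stude) == created
-- newfold(p: /dreslaci) == ok
-- scribe(p: /dreslaci/prib, c: wonuho) == created
-- strike(p: /dreslaci) == ToolError: not empty
-- scribe(p: /cruva_um, c: dradrere) == created
-- translate(v: -2633, u_from: in, u_to: km) == -334391/5000000
-- translate(v: ~it, u_from: h, u_to: week) == -334391/840000000
-- newfold(p: /trowo_om/smera/ge) == ok
-- scribe(p: /trowo_om/grihusne, c: gegutrist) == overwrote
-- translate(v: -1293, u_from: MB, u_to: B) == -1293000000
-- peekin(p: /) == [cruva_um, dreslaci/, fefus, kaplo, trowo_om/]


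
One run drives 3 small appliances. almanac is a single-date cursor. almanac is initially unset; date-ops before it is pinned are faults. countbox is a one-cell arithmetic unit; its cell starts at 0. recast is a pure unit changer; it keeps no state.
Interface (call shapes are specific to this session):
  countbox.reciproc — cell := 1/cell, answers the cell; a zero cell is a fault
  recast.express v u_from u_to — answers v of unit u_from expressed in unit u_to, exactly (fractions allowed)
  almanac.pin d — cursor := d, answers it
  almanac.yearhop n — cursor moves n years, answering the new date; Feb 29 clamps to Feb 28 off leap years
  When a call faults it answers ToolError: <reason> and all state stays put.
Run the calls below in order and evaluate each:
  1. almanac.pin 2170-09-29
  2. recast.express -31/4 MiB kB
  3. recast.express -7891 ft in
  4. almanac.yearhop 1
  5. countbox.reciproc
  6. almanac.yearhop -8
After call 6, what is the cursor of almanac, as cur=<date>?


Answer: cur=2163-09-29

Derivation:
CALL almanac.pin[d: 2170-09-29]
RET  2170-09-29
CALL recast.express[v: -31/4; u_from: MiB; u_to: kB]
RET  -1015808/125
CALL recast.express[v: -7891; u_from: ft; u_to: in]
RET  -94692
CALL almanac.yearhop[n: 1]
RET  2171-09-29
CALL countbox.reciproc[]
RET  ToolError: reciprocal of zero
CALL almanac.yearhop[n: -8]
RET  2163-09-29


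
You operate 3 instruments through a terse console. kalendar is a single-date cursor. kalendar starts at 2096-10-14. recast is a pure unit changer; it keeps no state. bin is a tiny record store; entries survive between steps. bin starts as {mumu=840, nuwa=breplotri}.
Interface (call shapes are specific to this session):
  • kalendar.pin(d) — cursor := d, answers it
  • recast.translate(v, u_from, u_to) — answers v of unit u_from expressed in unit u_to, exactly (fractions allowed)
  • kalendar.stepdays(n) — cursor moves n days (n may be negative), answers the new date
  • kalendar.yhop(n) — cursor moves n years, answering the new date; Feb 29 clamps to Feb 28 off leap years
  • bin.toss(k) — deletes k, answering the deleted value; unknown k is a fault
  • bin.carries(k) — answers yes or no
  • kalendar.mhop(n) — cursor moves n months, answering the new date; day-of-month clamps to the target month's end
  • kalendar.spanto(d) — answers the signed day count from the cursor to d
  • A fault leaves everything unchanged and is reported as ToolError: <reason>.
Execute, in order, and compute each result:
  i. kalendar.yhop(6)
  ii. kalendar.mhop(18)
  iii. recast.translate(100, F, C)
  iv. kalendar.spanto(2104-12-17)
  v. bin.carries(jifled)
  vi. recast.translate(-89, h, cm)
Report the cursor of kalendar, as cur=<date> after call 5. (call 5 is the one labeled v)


Answer: cur=2104-04-14

Derivation:
>>> yhop n→6
:: 2102-10-14
>>> mhop n→18
:: 2104-04-14
>>> translate v→100 u_from→F u_to→C
:: 340/9
>>> spanto d→2104-12-17
:: 247
>>> carries k→jifled
:: no
>>> translate v→-89 u_from→h u_to→cm
:: ToolError: incompatible units


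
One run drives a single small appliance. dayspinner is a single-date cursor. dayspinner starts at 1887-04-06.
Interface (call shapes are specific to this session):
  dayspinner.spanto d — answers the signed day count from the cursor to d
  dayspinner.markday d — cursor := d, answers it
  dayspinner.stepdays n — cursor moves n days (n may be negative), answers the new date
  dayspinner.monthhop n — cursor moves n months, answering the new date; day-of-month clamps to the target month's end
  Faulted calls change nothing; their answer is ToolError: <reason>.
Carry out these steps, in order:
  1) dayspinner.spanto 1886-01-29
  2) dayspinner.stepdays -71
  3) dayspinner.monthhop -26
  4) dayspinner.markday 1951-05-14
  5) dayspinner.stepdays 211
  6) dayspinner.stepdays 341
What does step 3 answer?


-- dayspinner.spanto(d→1886-01-29) == -432
-- dayspinner.stepdays(n→-71) == 1887-01-25
-- dayspinner.monthhop(n→-26) == 1884-11-25
-- dayspinner.markday(d→1951-05-14) == 1951-05-14
-- dayspinner.stepdays(n→211) == 1951-12-11
-- dayspinner.stepdays(n→341) == 1952-11-16

Answer: 1884-11-25


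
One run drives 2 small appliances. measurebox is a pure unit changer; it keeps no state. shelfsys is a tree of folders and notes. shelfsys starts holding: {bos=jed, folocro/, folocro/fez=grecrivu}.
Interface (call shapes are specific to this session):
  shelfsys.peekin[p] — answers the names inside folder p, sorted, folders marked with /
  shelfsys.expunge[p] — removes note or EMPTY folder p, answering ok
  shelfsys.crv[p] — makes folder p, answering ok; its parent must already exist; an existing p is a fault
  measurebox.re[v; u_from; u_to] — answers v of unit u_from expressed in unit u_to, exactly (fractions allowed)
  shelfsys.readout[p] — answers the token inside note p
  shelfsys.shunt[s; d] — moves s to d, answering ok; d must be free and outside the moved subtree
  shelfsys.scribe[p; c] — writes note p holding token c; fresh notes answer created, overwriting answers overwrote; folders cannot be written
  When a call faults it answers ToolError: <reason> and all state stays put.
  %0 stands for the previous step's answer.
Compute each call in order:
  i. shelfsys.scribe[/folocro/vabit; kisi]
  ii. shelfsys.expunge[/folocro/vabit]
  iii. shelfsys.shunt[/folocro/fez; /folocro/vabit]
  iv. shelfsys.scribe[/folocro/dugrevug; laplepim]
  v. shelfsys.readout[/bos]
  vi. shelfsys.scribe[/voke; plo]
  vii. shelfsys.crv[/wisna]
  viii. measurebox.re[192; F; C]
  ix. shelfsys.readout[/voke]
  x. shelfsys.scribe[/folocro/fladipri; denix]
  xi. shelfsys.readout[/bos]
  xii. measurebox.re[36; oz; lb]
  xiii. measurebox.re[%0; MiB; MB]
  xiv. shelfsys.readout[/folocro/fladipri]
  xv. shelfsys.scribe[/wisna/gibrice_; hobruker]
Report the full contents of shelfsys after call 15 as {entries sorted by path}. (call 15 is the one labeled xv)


I call scribe passing /folocro/vabit, kisi, which returns created.
Calling expunge passing /folocro/vabit, — result: ok.
Using shunt passing /folocro/fez, /folocro/vabit, which returns ok.
I try scribe passing /folocro/dugrevug, laplepim, — result: created.
Now I run readout passing /bos, — result: jed.
I try scribe passing /voke, plo, which returns created.
Using crv passing /wisna, — result: ok.
I run re passing 192, F, C, which returns 800/9.
I run readout passing /voke, and observe plo.
I run scribe passing /folocro/fladipri, denix, and see created.
Calling readout passing /bos, → jed.
Using re passing 36, oz, lb, → 9/4.
Using re passing %0, MiB, MB, and get 36864/15625.
I call readout passing /folocro/fladipri, and observe denix.
I run scribe passing /wisna/gibrice_, hobruker, giving created.

Answer: {bos=jed, folocro/, folocro/dugrevug=laplepim, folocro/fladipri=denix, folocro/vabit=grecrivu, voke=plo, wisna/, wisna/gibrice_=hobruker}


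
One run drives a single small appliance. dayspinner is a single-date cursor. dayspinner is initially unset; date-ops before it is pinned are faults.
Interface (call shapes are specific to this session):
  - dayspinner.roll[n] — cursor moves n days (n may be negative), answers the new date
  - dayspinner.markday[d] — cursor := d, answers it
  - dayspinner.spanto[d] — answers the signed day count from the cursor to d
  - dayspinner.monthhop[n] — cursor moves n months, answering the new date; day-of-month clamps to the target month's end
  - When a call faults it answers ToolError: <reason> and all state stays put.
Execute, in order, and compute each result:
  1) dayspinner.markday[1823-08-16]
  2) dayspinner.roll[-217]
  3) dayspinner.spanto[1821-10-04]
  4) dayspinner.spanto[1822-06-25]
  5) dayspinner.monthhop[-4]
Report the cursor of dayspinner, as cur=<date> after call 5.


Answer: cur=1822-09-11

Derivation:
$ dayspinner.markday d=1823-08-16
[out] 1823-08-16
$ dayspinner.roll n=-217
[out] 1823-01-11
$ dayspinner.spanto d=1821-10-04
[out] -464
$ dayspinner.spanto d=1822-06-25
[out] -200
$ dayspinner.monthhop n=-4
[out] 1822-09-11


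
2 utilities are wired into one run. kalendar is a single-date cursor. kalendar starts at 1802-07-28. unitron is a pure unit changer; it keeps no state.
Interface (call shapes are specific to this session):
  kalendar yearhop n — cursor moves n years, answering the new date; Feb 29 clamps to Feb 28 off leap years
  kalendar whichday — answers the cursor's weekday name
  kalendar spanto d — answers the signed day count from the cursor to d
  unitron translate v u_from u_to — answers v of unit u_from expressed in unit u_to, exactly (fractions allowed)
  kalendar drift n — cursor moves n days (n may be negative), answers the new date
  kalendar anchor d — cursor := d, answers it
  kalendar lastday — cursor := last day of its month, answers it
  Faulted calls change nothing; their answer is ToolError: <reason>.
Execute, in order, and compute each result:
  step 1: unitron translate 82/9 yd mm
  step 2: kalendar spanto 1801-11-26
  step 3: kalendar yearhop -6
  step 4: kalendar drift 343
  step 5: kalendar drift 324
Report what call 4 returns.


Answer: 1797-07-06

Derivation:
Act: unitron translate[v: 82/9; u_from: yd; u_to: mm]
Obs: 41656/5
Act: kalendar spanto[d: 1801-11-26]
Obs: -244
Act: kalendar yearhop[n: -6]
Obs: 1796-07-28
Act: kalendar drift[n: 343]
Obs: 1797-07-06
Act: kalendar drift[n: 324]
Obs: 1798-05-26


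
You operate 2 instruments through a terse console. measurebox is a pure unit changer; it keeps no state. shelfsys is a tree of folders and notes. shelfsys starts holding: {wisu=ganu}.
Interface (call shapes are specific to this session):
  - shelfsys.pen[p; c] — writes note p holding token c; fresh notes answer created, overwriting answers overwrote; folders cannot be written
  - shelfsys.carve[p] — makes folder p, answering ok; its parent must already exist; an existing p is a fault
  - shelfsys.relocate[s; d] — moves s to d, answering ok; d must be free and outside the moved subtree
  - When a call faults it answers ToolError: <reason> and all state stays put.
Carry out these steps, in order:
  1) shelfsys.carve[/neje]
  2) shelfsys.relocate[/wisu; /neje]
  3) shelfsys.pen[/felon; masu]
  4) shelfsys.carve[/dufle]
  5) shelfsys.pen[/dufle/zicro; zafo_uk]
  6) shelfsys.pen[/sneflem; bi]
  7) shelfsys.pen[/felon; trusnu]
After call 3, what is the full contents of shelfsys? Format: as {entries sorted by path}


Next I call shelfsys.carve passing p: /neje, and get ok.
Invoking shelfsys.relocate passing s: /wisu, d: /neje, which returns ToolError: exists.
I run shelfsys.pen passing p: /felon, c: masu: created.
I run shelfsys.carve passing p: /dufle, and get ok.
I invoke shelfsys.pen passing p: /dufle/zicro, c: zafo_uk, and see created.
Then shelfsys.pen passing p: /sneflem, c: bi, → created.
Next I call shelfsys.pen passing p: /felon, c: trusnu, and see overwrote.

Answer: {felon=masu, neje/, wisu=ganu}


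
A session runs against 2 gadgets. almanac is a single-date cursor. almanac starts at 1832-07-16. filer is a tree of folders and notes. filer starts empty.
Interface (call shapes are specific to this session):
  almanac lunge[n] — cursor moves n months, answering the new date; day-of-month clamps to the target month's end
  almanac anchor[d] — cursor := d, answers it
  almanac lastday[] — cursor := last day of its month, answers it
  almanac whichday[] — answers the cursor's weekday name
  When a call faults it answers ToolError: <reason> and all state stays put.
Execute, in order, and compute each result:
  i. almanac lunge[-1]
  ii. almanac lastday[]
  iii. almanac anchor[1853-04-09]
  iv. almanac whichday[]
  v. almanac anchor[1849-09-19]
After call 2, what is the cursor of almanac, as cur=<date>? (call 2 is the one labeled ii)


Answer: cur=1832-06-30

Derivation:
Next I call almanac lunge on n='-1', which returns 1832-06-16.
Calling almanac lastday(): 1832-06-30.
I invoke almanac anchor on d='1853-04-09': 1853-04-09.
I invoke almanac whichday(), which returns Saturday.
Invoking almanac anchor on d='1849-09-19': 1849-09-19.
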